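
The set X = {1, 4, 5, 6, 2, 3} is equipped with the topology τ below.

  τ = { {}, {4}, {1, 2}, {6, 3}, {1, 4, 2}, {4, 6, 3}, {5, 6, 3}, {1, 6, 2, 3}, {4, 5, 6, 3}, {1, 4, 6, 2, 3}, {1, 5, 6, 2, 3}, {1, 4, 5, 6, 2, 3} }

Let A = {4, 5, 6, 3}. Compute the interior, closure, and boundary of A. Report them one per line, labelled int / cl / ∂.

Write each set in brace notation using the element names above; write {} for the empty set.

int(A) = {4, 5, 6, 3}
cl(A)  = {4, 5, 6, 3}
∂A     = {}

U open, U⊆A: {}, {4}, {6, 3}, {5, 6, 3}, {4, 6, 3}, {4, 5, 6, 3}. int(A) = ⋃ = {4, 5, 6, 3}
X∖A={1, 2}, int(X∖A)={1, 2}, hence cl(A)={4, 5, 6, 3}
∂A: remove int from cl → {}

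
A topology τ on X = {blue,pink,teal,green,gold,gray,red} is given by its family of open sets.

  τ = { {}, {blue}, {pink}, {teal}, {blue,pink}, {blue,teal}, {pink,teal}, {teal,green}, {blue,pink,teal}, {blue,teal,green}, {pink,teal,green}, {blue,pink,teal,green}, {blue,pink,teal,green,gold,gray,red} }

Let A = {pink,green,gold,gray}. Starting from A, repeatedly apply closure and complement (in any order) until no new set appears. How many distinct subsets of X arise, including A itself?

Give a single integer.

8

cl via duality: int({blue,teal,red}) = {blue,teal}, so X∖{blue,teal} = {pink,green,gold,gray,red}
Write k for closure, c for complement:
  1. A     = {pink,green,gold,gray}
  2. kA    = {pink,green,gold,gray,red}
  3. cA    = {blue,teal,red}
  4. ckA   = {blue,teal}
  5. kcA   = {blue,teal,green,gold,gray,red}
  6. ckcA  = {pink}
  7. kckcA = {pink,gold,gray,red}
  8. ckckcA = {blue,teal,green}
applying k or c yields no new set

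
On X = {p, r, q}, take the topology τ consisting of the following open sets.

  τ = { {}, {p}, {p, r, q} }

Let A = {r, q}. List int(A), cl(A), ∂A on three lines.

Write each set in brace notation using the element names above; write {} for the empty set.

int(A) = {}
cl(A)  = {r, q}
∂A     = {r, q}

opens ⊆ A: {}; union → int = {}
complement {p}; its interior {p}; cl(A) = X∖{p} = {r, q}
boundary = {r, q} ∖ {} = {r, q}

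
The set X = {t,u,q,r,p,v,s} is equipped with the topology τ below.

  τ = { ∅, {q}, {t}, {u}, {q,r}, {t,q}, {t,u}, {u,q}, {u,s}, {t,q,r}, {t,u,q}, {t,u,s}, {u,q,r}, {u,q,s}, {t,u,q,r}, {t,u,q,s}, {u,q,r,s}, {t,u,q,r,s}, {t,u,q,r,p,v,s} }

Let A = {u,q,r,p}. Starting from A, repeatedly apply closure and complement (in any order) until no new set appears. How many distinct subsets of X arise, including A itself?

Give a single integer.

X∖A={t,v,s}, int(X∖A)={t}, hence cl(A)={u,q,r,p,v,s}
Orbit (k=closure, c=complement):
  1. A     = {u,q,r,p}
  2. kA    = {u,q,r,p,v,s}
  3. cA    = {t,v,s}
  4. ckA   = {t}
  5. kcA   = {t,p,v,s}
  6. kckA  = {t,p,v}
  7. ckcA  = {u,q,r}
  8. ckckA = {u,q,r,s}
(closed under both — stop)

8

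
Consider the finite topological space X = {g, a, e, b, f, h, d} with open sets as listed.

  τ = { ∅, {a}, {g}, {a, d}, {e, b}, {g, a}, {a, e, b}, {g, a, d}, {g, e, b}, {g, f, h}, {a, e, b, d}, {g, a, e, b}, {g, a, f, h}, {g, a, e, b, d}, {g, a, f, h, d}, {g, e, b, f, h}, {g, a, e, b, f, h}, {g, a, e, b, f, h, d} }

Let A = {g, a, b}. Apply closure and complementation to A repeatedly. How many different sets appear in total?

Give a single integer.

8

complement {e, f, h, d}; its interior ∅; cl(A) = X∖∅ = {g, a, e, b, f, h, d}
With k = closure, c = complement:
  1. A     = {g, a, b}
  2. kA    = {g, a, e, b, f, h, d}
  3. cA    = {e, f, h, d}
  4. ckA   = ∅
  5. kcA   = {e, b, f, h, d}
  6. ckcA  = {g, a}
  7. kckcA = {g, a, f, h, d}
  8. ckckcA = {e, b}
k, c of each give nothing new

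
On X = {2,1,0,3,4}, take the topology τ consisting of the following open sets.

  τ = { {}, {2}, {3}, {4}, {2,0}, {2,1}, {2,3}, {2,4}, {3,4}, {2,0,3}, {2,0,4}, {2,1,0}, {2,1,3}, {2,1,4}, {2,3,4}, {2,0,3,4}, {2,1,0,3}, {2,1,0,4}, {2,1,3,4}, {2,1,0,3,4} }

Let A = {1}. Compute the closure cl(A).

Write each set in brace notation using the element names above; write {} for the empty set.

{1}

closure: X∖int(X∖A) = X∖{2,0,3,4} = {1}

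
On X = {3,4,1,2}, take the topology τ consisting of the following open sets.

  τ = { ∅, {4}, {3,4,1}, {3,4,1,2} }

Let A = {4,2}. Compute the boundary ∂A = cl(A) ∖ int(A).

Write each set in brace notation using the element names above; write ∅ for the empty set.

{3,1,2}

open subsets of A: ∅, {4}; so int(A) = {4}
closure: X∖int(X∖A) = X∖∅ = {3,4,1,2}
∂A = {3,4,1,2} minus {4} = {3,1,2}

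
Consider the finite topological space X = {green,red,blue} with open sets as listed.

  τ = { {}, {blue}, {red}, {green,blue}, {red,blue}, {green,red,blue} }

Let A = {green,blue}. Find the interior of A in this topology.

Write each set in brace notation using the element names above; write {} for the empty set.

{green,blue}

opens ⊆ A: {}, {blue}, {green,blue}; union → int = {green,blue}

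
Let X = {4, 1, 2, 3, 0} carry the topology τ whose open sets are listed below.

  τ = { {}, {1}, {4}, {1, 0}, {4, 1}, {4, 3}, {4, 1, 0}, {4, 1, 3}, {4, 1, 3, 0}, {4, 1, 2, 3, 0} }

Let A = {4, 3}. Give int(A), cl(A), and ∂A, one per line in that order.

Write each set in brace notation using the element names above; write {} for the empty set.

opens ⊆ A: {}, {4}, {4, 3}; union → int = {4, 3}
complement {1, 2, 0}; its interior {1, 0}; cl(A) = X∖{1, 0} = {4, 2, 3}
boundary = {4, 2, 3} ∖ {4, 3} = {2}

int(A) = {4, 3}
cl(A)  = {4, 2, 3}
∂A     = {2}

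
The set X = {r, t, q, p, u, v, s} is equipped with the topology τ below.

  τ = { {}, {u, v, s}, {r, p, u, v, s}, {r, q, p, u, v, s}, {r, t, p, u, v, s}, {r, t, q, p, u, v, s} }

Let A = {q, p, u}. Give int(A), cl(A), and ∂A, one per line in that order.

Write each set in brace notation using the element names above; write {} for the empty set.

int(A) = {}
cl(A)  = {r, t, q, p, u, v, s}
∂A     = {r, t, q, p, u, v, s}

open subsets of A: {}; so int(A) = {}
closure: X∖int(X∖A) = X∖{} = {r, t, q, p, u, v, s}
∂A = {r, t, q, p, u, v, s} minus {} = {r, t, q, p, u, v, s}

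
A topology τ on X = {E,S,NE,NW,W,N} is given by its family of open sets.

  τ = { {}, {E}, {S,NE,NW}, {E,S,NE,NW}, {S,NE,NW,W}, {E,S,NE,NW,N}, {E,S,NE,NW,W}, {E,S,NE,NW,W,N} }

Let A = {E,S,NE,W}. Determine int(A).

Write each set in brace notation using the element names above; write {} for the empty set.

open subsets of A: {}, {E}; so int(A) = {E}

{E}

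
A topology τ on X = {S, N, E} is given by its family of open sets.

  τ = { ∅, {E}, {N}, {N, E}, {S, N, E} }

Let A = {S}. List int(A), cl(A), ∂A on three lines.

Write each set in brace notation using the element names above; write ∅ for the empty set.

open subsets of A: ∅; so int(A) = ∅
closure: X∖int(X∖A) = X∖{N, E} = {S}
∂A = {S} minus ∅ = {S}

int(A) = ∅
cl(A)  = {S}
∂A     = {S}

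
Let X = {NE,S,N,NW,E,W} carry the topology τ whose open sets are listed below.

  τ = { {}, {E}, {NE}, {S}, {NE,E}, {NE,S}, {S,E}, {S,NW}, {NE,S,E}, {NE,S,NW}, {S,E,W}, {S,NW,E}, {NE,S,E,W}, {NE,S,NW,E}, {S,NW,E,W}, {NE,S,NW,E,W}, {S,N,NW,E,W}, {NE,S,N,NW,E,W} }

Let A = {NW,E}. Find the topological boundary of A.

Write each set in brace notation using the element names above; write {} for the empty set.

interior: largest open inside A is {E} (from {}, {E})
cl via duality: int({NE,S,N,W}) = {NE,S}, so X∖{NE,S} = {N,NW,E,W}
cl∖int = {N,NW,W}

{N,NW,W}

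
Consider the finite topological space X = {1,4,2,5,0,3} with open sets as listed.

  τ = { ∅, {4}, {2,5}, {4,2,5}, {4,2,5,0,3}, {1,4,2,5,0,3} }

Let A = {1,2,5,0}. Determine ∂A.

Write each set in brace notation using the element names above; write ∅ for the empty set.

U open, U⊆A: ∅, {2,5}. int(A) = ⋃ = {2,5}
X∖A={4,3}, int(X∖A)={4}, hence cl(A)={1,2,5,0,3}
∂A: remove int from cl → {1,0,3}

{1,0,3}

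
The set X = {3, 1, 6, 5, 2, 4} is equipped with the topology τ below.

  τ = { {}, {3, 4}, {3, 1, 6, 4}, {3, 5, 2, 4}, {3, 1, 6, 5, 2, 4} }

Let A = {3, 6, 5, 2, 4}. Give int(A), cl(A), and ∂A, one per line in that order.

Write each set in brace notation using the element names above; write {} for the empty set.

U open, U⊆A: {}, {3, 4}, {3, 5, 2, 4}. int(A) = ⋃ = {3, 5, 2, 4}
X∖A={1}, int(X∖A)={}, hence cl(A)={3, 1, 6, 5, 2, 4}
∂A: remove int from cl → {1, 6}

int(A) = {3, 5, 2, 4}
cl(A)  = {3, 1, 6, 5, 2, 4}
∂A     = {1, 6}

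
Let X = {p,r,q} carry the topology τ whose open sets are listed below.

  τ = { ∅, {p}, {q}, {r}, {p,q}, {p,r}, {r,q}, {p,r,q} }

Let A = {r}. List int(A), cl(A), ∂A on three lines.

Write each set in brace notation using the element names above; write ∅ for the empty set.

interior: largest open inside A is {r} (from ∅, {r})
cl via duality: int({p,q}) = {p,q}, so X∖{p,q} = {r}
cl∖int = ∅

int(A) = {r}
cl(A)  = {r}
∂A     = ∅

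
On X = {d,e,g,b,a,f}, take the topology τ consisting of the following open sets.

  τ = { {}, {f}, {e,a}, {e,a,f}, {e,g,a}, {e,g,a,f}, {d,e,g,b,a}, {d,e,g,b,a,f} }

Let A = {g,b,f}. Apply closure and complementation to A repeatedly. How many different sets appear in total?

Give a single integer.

closure: X∖int(X∖A) = X∖{e,a} = {d,g,b,f}
Let k=closure and c=complement:
  1. A     = {g,b,f}
  2. kA    = {d,g,b,f}
  3. cA    = {d,e,a}
  4. ckA   = {e,a}
  5. kcA   = {d,e,g,b,a}
  6. ckcA  = {f}
— saturated at 6

6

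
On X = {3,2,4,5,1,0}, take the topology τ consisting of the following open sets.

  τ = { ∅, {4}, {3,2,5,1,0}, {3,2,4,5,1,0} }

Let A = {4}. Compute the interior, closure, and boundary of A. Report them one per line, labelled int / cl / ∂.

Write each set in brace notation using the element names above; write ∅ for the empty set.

open subsets of A: ∅, {4}; so int(A) = {4}
closure: X∖int(X∖A) = X∖{3,2,5,1,0} = {4}
∂A = {4} minus {4} = ∅

int(A) = {4}
cl(A)  = {4}
∂A     = ∅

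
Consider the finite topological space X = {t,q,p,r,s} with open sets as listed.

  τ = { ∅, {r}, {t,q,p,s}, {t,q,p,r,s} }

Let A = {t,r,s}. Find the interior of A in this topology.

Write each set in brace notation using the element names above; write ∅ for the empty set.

interior: largest open inside A is {r} (from ∅, {r})

{r}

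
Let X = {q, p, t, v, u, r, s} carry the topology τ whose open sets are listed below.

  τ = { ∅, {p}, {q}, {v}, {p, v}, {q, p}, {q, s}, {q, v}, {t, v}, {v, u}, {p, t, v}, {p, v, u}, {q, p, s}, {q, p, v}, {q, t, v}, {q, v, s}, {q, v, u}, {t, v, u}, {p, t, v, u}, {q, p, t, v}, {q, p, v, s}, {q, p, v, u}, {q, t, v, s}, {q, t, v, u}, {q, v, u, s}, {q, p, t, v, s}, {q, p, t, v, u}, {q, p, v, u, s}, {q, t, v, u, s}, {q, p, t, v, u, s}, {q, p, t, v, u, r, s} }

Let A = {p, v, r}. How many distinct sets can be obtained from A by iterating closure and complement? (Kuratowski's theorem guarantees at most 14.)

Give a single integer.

8

closure: X∖int(X∖A) = X∖{q, s} = {p, t, v, u, r}
Let k=closure and c=complement:
  1. A     = {p, v, r}
  2. kA    = {p, t, v, u, r}
  3. cA    = {q, t, u, s}
  4. ckA   = {q, s}
  5. kcA   = {q, t, u, r, s}
  6. kckA  = {q, r, s}
  7. ckcA  = {p, v}
  8. ckckA = {p, t, v, u}
— saturated at 8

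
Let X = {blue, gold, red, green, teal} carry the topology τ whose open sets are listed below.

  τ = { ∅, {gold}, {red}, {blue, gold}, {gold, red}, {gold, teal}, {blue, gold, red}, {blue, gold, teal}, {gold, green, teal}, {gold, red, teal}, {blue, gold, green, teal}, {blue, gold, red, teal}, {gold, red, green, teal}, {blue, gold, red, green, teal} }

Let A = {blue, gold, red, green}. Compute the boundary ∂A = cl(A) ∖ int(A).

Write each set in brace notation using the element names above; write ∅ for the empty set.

open subsets of A: ∅, {red}, {gold}, {blue, gold}, {gold, red}, {blue, gold, red}; so int(A) = {blue, gold, red}
closure: X∖int(X∖A) = X∖∅ = {blue, gold, red, green, teal}
∂A = {blue, gold, red, green, teal} minus {blue, gold, red} = {green, teal}

{green, teal}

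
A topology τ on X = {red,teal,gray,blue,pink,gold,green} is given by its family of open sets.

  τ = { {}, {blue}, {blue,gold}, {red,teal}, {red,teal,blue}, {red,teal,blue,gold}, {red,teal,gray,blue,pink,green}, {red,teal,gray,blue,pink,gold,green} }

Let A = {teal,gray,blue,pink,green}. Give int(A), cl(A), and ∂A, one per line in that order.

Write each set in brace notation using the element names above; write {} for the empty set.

int(A) = {blue}
cl(A)  = {red,teal,gray,blue,pink,gold,green}
∂A     = {red,teal,gray,pink,gold,green}

open subsets of A: {}, {blue}; so int(A) = {blue}
closure: X∖int(X∖A) = X∖{} = {red,teal,gray,blue,pink,gold,green}
∂A = {red,teal,gray,blue,pink,gold,green} minus {blue} = {red,teal,gray,pink,gold,green}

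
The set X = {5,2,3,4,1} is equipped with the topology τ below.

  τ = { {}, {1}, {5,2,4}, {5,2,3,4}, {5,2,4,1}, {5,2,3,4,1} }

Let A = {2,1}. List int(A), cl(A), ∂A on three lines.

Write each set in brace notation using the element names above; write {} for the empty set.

U open, U⊆A: {}, {1}. int(A) = ⋃ = {1}
X∖A={5,3,4}, int(X∖A)={}, hence cl(A)={5,2,3,4,1}
∂A: remove int from cl → {5,2,3,4}

int(A) = {1}
cl(A)  = {5,2,3,4,1}
∂A     = {5,2,3,4}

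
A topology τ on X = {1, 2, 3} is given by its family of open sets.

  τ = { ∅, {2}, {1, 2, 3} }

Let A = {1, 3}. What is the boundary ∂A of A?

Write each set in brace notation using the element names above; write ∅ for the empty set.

{1, 3}

open subsets of A: ∅; so int(A) = ∅
closure: X∖int(X∖A) = X∖{2} = {1, 3}
∂A = {1, 3} minus ∅ = {1, 3}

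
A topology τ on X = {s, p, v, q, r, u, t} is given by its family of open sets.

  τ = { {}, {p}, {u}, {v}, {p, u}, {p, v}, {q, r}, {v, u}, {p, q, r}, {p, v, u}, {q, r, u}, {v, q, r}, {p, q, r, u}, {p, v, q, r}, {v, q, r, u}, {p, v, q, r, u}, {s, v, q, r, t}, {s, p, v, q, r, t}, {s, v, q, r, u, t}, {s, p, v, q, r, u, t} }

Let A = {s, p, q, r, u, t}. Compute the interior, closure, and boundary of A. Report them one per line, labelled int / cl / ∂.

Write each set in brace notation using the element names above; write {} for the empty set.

int(A) = {p, q, r, u}
cl(A)  = {s, p, q, r, u, t}
∂A     = {s, t}

open subsets of A: {}, {p}, {u}, {q, r}, {p, u}, {p, q, r}, {q, r, u}, {p, q, r, u}; so int(A) = {p, q, r, u}
closure: X∖int(X∖A) = X∖{v} = {s, p, q, r, u, t}
∂A = {s, p, q, r, u, t} minus {p, q, r, u} = {s, t}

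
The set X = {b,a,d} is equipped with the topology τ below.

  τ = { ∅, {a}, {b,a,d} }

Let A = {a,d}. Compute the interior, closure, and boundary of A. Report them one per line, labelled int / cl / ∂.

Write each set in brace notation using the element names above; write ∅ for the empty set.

interior: largest open inside A is {a} (from ∅, {a})
cl via duality: int({b}) = ∅, so X∖∅ = {b,a,d}
cl∖int = {b,d}

int(A) = {a}
cl(A)  = {b,a,d}
∂A     = {b,d}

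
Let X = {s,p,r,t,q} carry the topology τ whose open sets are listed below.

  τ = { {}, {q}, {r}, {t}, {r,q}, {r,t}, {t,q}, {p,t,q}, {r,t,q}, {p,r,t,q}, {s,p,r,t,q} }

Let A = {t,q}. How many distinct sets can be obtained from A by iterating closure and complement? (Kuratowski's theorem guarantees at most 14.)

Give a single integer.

cl via duality: int({s,p,r}) = {r}, so X∖{r} = {s,p,t,q}
Write k for closure, c for complement:
  1. A     = {t,q}
  2. kA    = {s,p,t,q}
  3. cA    = {s,p,r}
  4. ckA   = {r}
  5. kckA  = {s,r}
  6. ckckA = {p,t,q}
applying k or c yields no new set

6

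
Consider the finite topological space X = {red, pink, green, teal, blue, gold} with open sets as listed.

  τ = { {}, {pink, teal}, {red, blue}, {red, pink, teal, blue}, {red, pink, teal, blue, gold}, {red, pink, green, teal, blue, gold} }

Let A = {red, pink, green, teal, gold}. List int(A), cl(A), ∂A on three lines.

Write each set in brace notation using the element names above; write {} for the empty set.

U open, U⊆A: {}, {pink, teal}. int(A) = ⋃ = {pink, teal}
X∖A={blue}, int(X∖A)={}, hence cl(A)={red, pink, green, teal, blue, gold}
∂A: remove int from cl → {red, green, blue, gold}

int(A) = {pink, teal}
cl(A)  = {red, pink, green, teal, blue, gold}
∂A     = {red, green, blue, gold}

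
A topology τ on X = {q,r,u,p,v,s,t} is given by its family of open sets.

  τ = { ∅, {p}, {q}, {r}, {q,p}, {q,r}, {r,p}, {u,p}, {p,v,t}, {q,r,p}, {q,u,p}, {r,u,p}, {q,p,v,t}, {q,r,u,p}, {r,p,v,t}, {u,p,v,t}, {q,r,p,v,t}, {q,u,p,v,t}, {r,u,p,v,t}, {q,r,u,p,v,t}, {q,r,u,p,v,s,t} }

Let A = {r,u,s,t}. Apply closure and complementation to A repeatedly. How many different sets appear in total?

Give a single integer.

closure: X∖int(X∖A) = X∖{q,p} = {r,u,v,s,t}
Let k=closure and c=complement:
  1. A     = {r,u,s,t}
  2. kA    = {r,u,v,s,t}
  3. cA    = {q,p,v}
  4. ckA   = {q,p}
  5. kcA   = {q,u,p,v,s,t}
  6. ckcA  = {r}
  7. kckcA = {r,s}
  8. ckckcA = {q,u,p,v,t}
— saturated at 8

8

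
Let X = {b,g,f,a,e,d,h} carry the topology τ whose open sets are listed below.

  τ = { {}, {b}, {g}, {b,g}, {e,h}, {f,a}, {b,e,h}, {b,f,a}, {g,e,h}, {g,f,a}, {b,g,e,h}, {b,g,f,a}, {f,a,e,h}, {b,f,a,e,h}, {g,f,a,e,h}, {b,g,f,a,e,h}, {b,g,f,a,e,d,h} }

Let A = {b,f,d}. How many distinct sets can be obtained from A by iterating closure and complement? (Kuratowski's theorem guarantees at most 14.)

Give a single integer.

10

X∖A={g,a,e,h}, int(X∖A)={g,e,h}, hence cl(A)={b,f,a,d}
Orbit (k=closure, c=complement):
  1. A     = {b,f,d}
  2. kA    = {b,f,a,d}
  3. cA    = {g,a,e,h}
  4. ckA   = {g,e,h}
  5. kcA   = {g,f,a,e,d,h}
  6. kckA  = {g,e,d,h}
  7. ckcA  = {b}
  8. ckckA = {b,f,a}
  9. kckcA = {b,d}
  10. ckckcA = {g,f,a,e,h}
(closed under both — stop)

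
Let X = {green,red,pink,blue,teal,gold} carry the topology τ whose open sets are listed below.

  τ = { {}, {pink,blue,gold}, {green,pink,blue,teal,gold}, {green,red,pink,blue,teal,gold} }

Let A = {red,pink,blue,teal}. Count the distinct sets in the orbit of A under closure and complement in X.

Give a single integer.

4

X∖A={green,gold}, int(X∖A)={}, hence cl(A)={green,red,pink,blue,teal,gold}
Orbit (k=closure, c=complement):
  1. A     = {red,pink,blue,teal}
  2. kA    = {green,red,pink,blue,teal,gold}
  3. cA    = {green,gold}
  4. ckA   = {}
(closed under both — stop)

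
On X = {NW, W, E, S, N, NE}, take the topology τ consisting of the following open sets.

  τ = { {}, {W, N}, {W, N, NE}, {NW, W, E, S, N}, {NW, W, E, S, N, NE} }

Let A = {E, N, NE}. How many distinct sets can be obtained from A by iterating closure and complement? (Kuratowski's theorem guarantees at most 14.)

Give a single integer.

4

X∖A={NW, W, S}, int(X∖A)={}, hence cl(A)={NW, W, E, S, N, NE}
Orbit (k=closure, c=complement):
  1. A     = {E, N, NE}
  2. kA    = {NW, W, E, S, N, NE}
  3. cA    = {NW, W, S}
  4. ckA   = {}
(closed under both — stop)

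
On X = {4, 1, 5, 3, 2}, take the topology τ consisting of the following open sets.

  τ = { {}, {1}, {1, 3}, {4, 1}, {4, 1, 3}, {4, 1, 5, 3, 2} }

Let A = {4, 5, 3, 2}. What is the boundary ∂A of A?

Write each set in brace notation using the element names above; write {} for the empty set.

{4, 5, 3, 2}

opens ⊆ A: {}; union → int = {}
complement {1}; its interior {1}; cl(A) = X∖{1} = {4, 5, 3, 2}
boundary = {4, 5, 3, 2} ∖ {} = {4, 5, 3, 2}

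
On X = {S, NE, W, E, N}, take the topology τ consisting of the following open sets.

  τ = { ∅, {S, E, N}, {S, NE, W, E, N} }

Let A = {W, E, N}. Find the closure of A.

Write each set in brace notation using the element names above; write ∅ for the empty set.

complement {S, NE}; its interior ∅; cl(A) = X∖∅ = {S, NE, W, E, N}

{S, NE, W, E, N}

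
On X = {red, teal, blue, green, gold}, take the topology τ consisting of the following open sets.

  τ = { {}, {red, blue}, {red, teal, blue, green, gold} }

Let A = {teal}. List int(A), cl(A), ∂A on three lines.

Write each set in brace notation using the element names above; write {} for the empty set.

opens ⊆ A: {}; union → int = {}
complement {red, blue, green, gold}; its interior {red, blue}; cl(A) = X∖{red, blue} = {teal, green, gold}
boundary = {teal, green, gold} ∖ {} = {teal, green, gold}

int(A) = {}
cl(A)  = {teal, green, gold}
∂A     = {teal, green, gold}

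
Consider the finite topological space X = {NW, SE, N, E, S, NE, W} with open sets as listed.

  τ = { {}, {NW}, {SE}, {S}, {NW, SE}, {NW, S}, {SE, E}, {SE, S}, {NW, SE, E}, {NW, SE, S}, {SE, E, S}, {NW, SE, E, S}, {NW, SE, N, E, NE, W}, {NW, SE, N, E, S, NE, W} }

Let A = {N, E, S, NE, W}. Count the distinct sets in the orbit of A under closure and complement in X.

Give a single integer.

complement {NW, SE}; its interior {NW, SE}; cl(A) = X∖{NW, SE} = {N, E, S, NE, W}
With k = closure, c = complement:
  1. A     = {N, E, S, NE, W}
  2. cA    = {NW, SE}
  3. kcA   = {NW, SE, N, E, NE, W}
  4. ckcA  = {S}
k, c of each give nothing new

4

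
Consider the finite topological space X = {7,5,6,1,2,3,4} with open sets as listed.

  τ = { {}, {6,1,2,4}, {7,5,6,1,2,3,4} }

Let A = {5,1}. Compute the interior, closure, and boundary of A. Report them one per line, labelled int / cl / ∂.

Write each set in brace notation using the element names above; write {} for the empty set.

int(A) = {}
cl(A)  = {7,5,6,1,2,3,4}
∂A     = {7,5,6,1,2,3,4}

open subsets of A: {}; so int(A) = {}
closure: X∖int(X∖A) = X∖{} = {7,5,6,1,2,3,4}
∂A = {7,5,6,1,2,3,4} minus {} = {7,5,6,1,2,3,4}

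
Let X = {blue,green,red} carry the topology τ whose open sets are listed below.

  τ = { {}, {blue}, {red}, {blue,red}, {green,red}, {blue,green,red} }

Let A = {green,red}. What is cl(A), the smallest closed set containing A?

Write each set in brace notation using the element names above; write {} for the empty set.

{green,red}

complement {blue}; its interior {blue}; cl(A) = X∖{blue} = {green,red}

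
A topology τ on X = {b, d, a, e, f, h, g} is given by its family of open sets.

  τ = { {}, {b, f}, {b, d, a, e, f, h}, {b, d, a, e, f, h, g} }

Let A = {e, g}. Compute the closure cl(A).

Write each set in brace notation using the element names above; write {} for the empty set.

{d, a, e, h, g}

closure: X∖int(X∖A) = X∖{b, f} = {d, a, e, h, g}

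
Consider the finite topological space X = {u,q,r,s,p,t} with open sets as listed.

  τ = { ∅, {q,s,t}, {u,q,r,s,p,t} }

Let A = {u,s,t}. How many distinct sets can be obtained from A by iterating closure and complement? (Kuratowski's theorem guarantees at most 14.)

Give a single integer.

4

cl via duality: int({q,r,p}) = ∅, so X∖∅ = {u,q,r,s,p,t}
Write k for closure, c for complement:
  1. A     = {u,s,t}
  2. kA    = {u,q,r,s,p,t}
  3. cA    = {q,r,p}
  4. ckA   = ∅
applying k or c yields no new set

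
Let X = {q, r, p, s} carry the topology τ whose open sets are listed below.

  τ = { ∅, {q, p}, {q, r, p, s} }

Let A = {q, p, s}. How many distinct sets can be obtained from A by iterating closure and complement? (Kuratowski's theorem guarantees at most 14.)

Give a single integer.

closure: X∖int(X∖A) = X∖∅ = {q, r, p, s}
Let k=closure and c=complement:
  1. A     = {q, p, s}
  2. kA    = {q, r, p, s}
  3. cA    = {r}
  4. ckA   = ∅
  5. kcA   = {r, s}
  6. ckcA  = {q, p}
— saturated at 6

6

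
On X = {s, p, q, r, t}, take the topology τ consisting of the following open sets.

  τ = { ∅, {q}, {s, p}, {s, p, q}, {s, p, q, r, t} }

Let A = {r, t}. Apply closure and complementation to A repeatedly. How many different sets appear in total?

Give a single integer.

4

closure: X∖int(X∖A) = X∖{s, p, q} = {r, t}
Let k=closure and c=complement:
  1. A     = {r, t}
  2. cA    = {s, p, q}
  3. kcA   = {s, p, q, r, t}
  4. ckcA  = ∅
— saturated at 4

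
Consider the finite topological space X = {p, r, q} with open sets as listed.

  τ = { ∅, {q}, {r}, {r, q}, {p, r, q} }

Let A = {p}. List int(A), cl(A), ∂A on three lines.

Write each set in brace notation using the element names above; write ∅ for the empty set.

open subsets of A: ∅; so int(A) = ∅
closure: X∖int(X∖A) = X∖{r, q} = {p}
∂A = {p} minus ∅ = {p}

int(A) = ∅
cl(A)  = {p}
∂A     = {p}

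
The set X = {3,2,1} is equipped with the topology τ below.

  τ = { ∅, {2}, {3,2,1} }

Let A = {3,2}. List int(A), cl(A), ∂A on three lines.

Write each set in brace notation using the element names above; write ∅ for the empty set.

int(A) = {2}
cl(A)  = {3,2,1}
∂A     = {3,1}

U open, U⊆A: ∅, {2}. int(A) = ⋃ = {2}
X∖A={1}, int(X∖A)=∅, hence cl(A)={3,2,1}
∂A: remove int from cl → {3,1}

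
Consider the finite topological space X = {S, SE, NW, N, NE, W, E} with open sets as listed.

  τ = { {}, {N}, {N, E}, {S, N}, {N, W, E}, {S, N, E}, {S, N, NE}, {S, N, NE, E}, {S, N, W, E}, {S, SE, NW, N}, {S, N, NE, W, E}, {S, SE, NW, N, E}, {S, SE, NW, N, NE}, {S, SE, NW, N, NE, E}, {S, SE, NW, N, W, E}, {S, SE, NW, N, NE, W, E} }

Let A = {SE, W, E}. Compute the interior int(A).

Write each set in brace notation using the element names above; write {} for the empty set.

U open, U⊆A: {}. int(A) = ⋃ = {}

{}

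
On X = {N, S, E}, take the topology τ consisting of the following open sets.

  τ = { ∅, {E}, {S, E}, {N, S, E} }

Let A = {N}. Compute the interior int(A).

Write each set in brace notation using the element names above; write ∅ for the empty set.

∅

interior: largest open inside A is ∅ (from ∅)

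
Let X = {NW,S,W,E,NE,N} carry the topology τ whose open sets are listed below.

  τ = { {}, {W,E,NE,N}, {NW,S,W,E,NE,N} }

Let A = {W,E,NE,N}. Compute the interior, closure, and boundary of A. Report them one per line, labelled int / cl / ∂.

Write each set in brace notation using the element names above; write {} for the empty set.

int(A) = {W,E,NE,N}
cl(A)  = {NW,S,W,E,NE,N}
∂A     = {NW,S}

interior: largest open inside A is {W,E,NE,N} (from {}, {W,E,NE,N})
cl via duality: int({NW,S}) = {}, so X∖{} = {NW,S,W,E,NE,N}
cl∖int = {NW,S}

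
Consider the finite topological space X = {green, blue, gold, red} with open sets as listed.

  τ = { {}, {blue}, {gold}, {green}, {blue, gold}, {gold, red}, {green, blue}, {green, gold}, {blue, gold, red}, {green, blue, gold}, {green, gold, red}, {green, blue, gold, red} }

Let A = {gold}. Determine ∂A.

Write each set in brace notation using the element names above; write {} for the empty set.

{red}

interior: largest open inside A is {gold} (from {}, {gold})
cl via duality: int({green, blue, red}) = {green, blue}, so X∖{green, blue} = {gold, red}
cl∖int = {red}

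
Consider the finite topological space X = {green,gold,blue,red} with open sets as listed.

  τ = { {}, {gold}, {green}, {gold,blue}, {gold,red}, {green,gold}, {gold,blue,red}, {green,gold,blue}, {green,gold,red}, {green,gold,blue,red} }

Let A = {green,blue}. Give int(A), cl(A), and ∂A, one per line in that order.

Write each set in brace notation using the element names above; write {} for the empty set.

int(A) = {green}
cl(A)  = {green,blue}
∂A     = {blue}

U open, U⊆A: {}, {green}. int(A) = ⋃ = {green}
X∖A={gold,red}, int(X∖A)={gold,red}, hence cl(A)={green,blue}
∂A: remove int from cl → {blue}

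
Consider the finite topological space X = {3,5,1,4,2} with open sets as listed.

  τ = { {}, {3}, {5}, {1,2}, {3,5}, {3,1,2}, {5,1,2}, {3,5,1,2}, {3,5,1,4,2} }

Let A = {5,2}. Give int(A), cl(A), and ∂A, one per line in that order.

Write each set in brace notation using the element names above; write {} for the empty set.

int(A) = {5}
cl(A)  = {5,1,4,2}
∂A     = {1,4,2}

interior: largest open inside A is {5} (from {}, {5})
cl via duality: int({3,1,4}) = {3}, so X∖{3} = {5,1,4,2}
cl∖int = {1,4,2}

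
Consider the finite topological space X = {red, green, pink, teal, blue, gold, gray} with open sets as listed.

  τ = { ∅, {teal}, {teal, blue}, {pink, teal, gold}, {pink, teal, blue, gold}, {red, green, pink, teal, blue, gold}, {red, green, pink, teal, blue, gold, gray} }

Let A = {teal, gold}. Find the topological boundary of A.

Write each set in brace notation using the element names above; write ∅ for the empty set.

open subsets of A: ∅, {teal}; so int(A) = {teal}
closure: X∖int(X∖A) = X∖∅ = {red, green, pink, teal, blue, gold, gray}
∂A = {red, green, pink, teal, blue, gold, gray} minus {teal} = {red, green, pink, blue, gold, gray}

{red, green, pink, blue, gold, gray}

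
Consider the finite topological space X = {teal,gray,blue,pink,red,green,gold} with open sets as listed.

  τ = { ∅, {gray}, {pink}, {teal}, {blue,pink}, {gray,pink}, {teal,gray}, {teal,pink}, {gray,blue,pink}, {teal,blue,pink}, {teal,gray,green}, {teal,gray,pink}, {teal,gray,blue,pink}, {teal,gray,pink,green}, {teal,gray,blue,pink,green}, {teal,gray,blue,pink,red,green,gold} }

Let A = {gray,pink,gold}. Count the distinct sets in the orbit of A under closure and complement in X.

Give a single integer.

8

complement {teal,blue,red,green}; its interior {teal}; cl(A) = X∖{teal} = {gray,blue,pink,red,green,gold}
With k = closure, c = complement:
  1. A     = {gray,pink,gold}
  2. kA    = {gray,blue,pink,red,green,gold}
  3. cA    = {teal,blue,red,green}
  4. ckA   = {teal}
  5. kcA   = {teal,blue,red,green,gold}
  6. kckA  = {teal,red,green,gold}
  7. ckcA  = {gray,pink}
  8. ckckA = {gray,blue,pink}
k, c of each give nothing new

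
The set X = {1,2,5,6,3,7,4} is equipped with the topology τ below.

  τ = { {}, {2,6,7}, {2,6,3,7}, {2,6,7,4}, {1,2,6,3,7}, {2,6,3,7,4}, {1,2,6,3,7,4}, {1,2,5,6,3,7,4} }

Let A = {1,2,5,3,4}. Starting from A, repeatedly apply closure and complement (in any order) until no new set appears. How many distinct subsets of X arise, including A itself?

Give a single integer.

cl via duality: int({6,7}) = {}, so X∖{} = {1,2,5,6,3,7,4}
Write k for closure, c for complement:
  1. A     = {1,2,5,3,4}
  2. kA    = {1,2,5,6,3,7,4}
  3. cA    = {6,7}
  4. ckA   = {}
applying k or c yields no new set

4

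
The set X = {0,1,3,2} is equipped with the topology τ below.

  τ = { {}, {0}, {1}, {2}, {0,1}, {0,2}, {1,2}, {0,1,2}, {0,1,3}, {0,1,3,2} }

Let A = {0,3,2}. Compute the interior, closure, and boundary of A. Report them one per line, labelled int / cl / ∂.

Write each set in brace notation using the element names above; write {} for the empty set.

int(A) = {0,2}
cl(A)  = {0,3,2}
∂A     = {3}

interior: largest open inside A is {0,2} (from {}, {0}, {2}, {0,2})
cl via duality: int({1}) = {1}, so X∖{1} = {0,3,2}
cl∖int = {3}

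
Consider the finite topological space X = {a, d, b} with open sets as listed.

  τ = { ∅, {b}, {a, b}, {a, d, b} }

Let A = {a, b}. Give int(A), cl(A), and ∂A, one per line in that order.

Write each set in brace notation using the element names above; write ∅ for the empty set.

int(A) = {a, b}
cl(A)  = {a, d, b}
∂A     = {d}

interior: largest open inside A is {a, b} (from ∅, {b}, {a, b})
cl via duality: int({d}) = ∅, so X∖∅ = {a, d, b}
cl∖int = {d}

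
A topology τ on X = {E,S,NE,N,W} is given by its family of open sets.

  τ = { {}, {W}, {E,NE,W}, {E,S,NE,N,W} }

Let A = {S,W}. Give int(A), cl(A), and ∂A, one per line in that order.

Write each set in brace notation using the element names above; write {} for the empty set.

int(A) = {W}
cl(A)  = {E,S,NE,N,W}
∂A     = {E,S,NE,N}

interior: largest open inside A is {W} (from {}, {W})
cl via duality: int({E,NE,N}) = {}, so X∖{} = {E,S,NE,N,W}
cl∖int = {E,S,NE,N}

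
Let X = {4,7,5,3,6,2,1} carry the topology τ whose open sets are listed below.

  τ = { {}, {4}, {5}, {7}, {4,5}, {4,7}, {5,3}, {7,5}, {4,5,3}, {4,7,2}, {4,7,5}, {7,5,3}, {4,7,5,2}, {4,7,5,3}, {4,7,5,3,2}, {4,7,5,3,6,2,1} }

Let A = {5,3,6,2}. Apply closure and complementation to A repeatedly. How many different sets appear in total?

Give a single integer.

8

complement {4,7,1}; its interior {4,7}; cl(A) = X∖{4,7} = {5,3,6,2,1}
With k = closure, c = complement:
  1. A     = {5,3,6,2}
  2. kA    = {5,3,6,2,1}
  3. cA    = {4,7,1}
  4. ckA   = {4,7}
  5. kcA   = {4,7,6,2,1}
  6. ckcA  = {5,3}
  7. kckcA = {5,3,6,1}
  8. ckckcA = {4,7,2}
k, c of each give nothing new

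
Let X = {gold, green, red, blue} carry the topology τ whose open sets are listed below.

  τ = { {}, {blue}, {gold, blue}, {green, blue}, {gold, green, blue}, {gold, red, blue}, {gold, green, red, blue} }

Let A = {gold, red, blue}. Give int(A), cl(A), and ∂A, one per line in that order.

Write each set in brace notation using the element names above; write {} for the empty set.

U open, U⊆A: {}, {blue}, {gold, blue}, {gold, red, blue}. int(A) = ⋃ = {gold, red, blue}
X∖A={green}, int(X∖A)={}, hence cl(A)={gold, green, red, blue}
∂A: remove int from cl → {green}

int(A) = {gold, red, blue}
cl(A)  = {gold, green, red, blue}
∂A     = {green}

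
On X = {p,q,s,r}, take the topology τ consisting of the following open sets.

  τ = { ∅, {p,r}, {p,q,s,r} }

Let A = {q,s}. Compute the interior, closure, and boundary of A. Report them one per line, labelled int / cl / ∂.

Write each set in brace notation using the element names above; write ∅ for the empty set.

int(A) = ∅
cl(A)  = {q,s}
∂A     = {q,s}

U open, U⊆A: ∅. int(A) = ⋃ = ∅
X∖A={p,r}, int(X∖A)={p,r}, hence cl(A)={q,s}
∂A: remove int from cl → {q,s}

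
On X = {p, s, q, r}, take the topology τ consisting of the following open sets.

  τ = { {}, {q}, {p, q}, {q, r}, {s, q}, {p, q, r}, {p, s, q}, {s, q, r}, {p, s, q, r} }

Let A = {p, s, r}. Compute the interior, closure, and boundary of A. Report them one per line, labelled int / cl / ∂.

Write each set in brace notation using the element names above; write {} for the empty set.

open subsets of A: {}; so int(A) = {}
closure: X∖int(X∖A) = X∖{q} = {p, s, r}
∂A = {p, s, r} minus {} = {p, s, r}

int(A) = {}
cl(A)  = {p, s, r}
∂A     = {p, s, r}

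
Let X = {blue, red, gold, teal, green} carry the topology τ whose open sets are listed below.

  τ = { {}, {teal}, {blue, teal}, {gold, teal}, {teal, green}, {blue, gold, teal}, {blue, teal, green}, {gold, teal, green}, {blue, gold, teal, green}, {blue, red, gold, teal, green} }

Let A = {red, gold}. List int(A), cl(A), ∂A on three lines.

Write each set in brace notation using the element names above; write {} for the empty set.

open subsets of A: {}; so int(A) = {}
closure: X∖int(X∖A) = X∖{blue, teal, green} = {red, gold}
∂A = {red, gold} minus {} = {red, gold}

int(A) = {}
cl(A)  = {red, gold}
∂A     = {red, gold}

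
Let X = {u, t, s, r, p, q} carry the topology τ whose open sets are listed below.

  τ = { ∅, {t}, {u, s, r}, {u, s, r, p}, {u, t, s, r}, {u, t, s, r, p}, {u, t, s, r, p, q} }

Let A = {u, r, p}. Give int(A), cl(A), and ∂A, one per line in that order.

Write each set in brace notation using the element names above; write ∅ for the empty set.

opens ⊆ A: ∅; union → int = ∅
complement {t, s, q}; its interior {t}; cl(A) = X∖{t} = {u, s, r, p, q}
boundary = {u, s, r, p, q} ∖ ∅ = {u, s, r, p, q}

int(A) = ∅
cl(A)  = {u, s, r, p, q}
∂A     = {u, s, r, p, q}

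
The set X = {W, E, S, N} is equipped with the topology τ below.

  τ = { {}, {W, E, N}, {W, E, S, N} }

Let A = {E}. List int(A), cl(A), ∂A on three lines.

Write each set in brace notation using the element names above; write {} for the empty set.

int(A) = {}
cl(A)  = {W, E, S, N}
∂A     = {W, E, S, N}

open subsets of A: {}; so int(A) = {}
closure: X∖int(X∖A) = X∖{} = {W, E, S, N}
∂A = {W, E, S, N} minus {} = {W, E, S, N}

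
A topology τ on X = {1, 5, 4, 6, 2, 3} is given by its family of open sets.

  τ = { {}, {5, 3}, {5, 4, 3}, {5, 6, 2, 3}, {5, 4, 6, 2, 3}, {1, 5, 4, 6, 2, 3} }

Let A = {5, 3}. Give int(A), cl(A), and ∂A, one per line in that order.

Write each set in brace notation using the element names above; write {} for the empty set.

int(A) = {5, 3}
cl(A)  = {1, 5, 4, 6, 2, 3}
∂A     = {1, 4, 6, 2}

U open, U⊆A: {}, {5, 3}. int(A) = ⋃ = {5, 3}
X∖A={1, 4, 6, 2}, int(X∖A)={}, hence cl(A)={1, 5, 4, 6, 2, 3}
∂A: remove int from cl → {1, 4, 6, 2}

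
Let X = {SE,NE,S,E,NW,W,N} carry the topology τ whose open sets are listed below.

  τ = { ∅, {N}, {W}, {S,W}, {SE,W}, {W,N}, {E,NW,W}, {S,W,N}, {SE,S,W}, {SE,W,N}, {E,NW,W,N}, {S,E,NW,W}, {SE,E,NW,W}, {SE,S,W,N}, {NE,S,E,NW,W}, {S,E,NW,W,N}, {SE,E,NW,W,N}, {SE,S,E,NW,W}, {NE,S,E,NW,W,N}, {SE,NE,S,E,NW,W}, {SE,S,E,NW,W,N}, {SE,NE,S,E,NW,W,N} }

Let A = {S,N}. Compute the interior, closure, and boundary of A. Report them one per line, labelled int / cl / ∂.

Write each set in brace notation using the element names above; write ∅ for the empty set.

opens ⊆ A: ∅, {N}; union → int = {N}
complement {SE,NE,E,NW,W}; its interior {SE,E,NW,W}; cl(A) = X∖{SE,E,NW,W} = {NE,S,N}
boundary = {NE,S,N} ∖ {N} = {NE,S}

int(A) = {N}
cl(A)  = {NE,S,N}
∂A     = {NE,S}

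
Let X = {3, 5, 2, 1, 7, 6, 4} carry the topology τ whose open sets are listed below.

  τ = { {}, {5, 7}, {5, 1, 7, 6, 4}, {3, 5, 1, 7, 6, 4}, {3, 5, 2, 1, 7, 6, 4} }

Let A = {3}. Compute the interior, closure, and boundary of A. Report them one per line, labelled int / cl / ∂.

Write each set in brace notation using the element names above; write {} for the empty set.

U open, U⊆A: {}. int(A) = ⋃ = {}
X∖A={5, 2, 1, 7, 6, 4}, int(X∖A)={5, 1, 7, 6, 4}, hence cl(A)={3, 2}
∂A: remove int from cl → {3, 2}

int(A) = {}
cl(A)  = {3, 2}
∂A     = {3, 2}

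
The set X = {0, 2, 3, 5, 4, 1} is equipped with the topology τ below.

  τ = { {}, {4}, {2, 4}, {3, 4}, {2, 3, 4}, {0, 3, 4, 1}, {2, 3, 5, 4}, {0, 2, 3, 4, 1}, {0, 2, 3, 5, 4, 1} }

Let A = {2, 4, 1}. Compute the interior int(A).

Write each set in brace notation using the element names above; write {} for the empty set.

interior: largest open inside A is {2, 4} (from {}, {4}, {2, 4})

{2, 4}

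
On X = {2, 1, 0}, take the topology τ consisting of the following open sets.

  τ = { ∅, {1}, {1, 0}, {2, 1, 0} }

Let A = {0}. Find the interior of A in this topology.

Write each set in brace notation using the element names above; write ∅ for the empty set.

∅

open subsets of A: ∅; so int(A) = ∅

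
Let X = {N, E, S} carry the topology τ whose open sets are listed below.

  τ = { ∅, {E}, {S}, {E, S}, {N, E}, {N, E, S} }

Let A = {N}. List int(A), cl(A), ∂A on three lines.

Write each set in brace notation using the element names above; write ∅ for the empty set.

open subsets of A: ∅; so int(A) = ∅
closure: X∖int(X∖A) = X∖{E, S} = {N}
∂A = {N} minus ∅ = {N}

int(A) = ∅
cl(A)  = {N}
∂A     = {N}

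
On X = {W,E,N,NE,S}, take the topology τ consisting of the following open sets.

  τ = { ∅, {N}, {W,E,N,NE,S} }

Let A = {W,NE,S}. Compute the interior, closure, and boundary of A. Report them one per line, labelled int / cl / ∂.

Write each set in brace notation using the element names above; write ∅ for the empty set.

int(A) = ∅
cl(A)  = {W,E,NE,S}
∂A     = {W,E,NE,S}

opens ⊆ A: ∅; union → int = ∅
complement {E,N}; its interior {N}; cl(A) = X∖{N} = {W,E,NE,S}
boundary = {W,E,NE,S} ∖ ∅ = {W,E,NE,S}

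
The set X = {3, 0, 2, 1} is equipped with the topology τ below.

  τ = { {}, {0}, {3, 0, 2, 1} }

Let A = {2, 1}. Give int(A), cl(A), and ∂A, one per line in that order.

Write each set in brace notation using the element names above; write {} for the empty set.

int(A) = {}
cl(A)  = {3, 2, 1}
∂A     = {3, 2, 1}

opens ⊆ A: {}; union → int = {}
complement {3, 0}; its interior {0}; cl(A) = X∖{0} = {3, 2, 1}
boundary = {3, 2, 1} ∖ {} = {3, 2, 1}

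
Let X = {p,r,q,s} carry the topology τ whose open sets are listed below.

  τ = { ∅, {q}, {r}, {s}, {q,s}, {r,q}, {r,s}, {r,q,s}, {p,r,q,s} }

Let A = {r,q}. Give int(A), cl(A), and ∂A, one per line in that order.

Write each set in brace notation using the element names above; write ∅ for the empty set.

int(A) = {r,q}
cl(A)  = {p,r,q}
∂A     = {p}

interior: largest open inside A is {r,q} (from ∅, {q}, {r}, {r,q})
cl via duality: int({p,s}) = {s}, so X∖{s} = {p,r,q}
cl∖int = {p}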